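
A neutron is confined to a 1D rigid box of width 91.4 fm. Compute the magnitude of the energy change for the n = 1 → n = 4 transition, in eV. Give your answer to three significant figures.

E_1 = h²/(8m_nL²) = 3.922×10^-15 J.
|ΔE| = |1² − 4²|·E_1 = 15·3.922×10^-15 J = 5.883×10^-14 J = 3.67×10^5 eV.

|ΔE| = 3.67×10^5 eV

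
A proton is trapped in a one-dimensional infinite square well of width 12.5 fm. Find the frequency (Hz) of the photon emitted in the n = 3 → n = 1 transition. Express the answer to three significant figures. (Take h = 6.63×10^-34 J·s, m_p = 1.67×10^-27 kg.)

f = 2.54×10^21 Hz

E_1 = h²/(8m_pL²) = 2.106×10^-13 J and ΔE = (3² − 1²)E_1 = 1.685×10^-12 J.
f = ΔE/h = 1.685×10^-12/6.63×10^-34 = 2.54×10^21 Hz.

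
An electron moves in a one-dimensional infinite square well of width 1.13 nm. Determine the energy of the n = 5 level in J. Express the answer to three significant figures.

E_5 = 1.18×10^-18 J

For an infinite well E_n = n²h²/(8m_eL²), so E_1 = h²/(8m_eL²) = (6.626×10^-34)²/(8·9.109×10^-31·(1.13×10^-9 m)²) = 4.718×10^-20 J.
Then E_5 = 5²·E_1 = 25·4.718×10^-20 J = 1.18×10^-18 J.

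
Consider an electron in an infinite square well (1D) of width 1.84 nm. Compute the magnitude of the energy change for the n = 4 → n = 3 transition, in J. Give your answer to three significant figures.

E_1 = h²/(8m_eL²) = 1.780×10^-20 J.
|ΔE| = |4² − 3²|·E_1 = 7·1.780×10^-20 J = 1.25×10^-19 J.

|ΔE| = 1.25×10^-19 J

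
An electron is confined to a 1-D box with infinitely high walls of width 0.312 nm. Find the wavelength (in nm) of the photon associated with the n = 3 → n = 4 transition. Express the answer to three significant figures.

E_1 = h²/(8m_eL²) = 6.189×10^-19 J, so ΔE = (4² − 3²)E_1 = 4.332×10^-18 J.
λ = hc/ΔE = (6.626×10^-34·2.998×10^8)/4.332×10^-18 = 4.59×10^-8 m = 45.9 nm.

λ = 45.9 nm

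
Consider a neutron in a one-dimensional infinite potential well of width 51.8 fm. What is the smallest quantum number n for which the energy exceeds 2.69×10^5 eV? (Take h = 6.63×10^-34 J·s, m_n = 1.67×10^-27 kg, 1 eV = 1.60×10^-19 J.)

n = 2

E_1 = h²/(8m_nL²) = 1.226×10^-14 J = 7.662×10^4 eV.
Need n² > 2.69×10^5/7.662×10^4 = 3.511, i.e. n > 1.874.
The smallest integer satisfying this is n = 2.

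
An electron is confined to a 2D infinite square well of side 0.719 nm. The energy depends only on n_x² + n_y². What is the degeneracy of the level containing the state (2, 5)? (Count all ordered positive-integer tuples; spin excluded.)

degeneracy = 2

The level has n_x² + n_y² = 29. The ordered positive-integer solutions are (2, 5), (5, 2).
That gives 2 states.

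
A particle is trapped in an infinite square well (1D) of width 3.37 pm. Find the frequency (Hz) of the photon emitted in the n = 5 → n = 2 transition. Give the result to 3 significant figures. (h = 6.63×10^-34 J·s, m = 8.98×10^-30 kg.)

f = 1.71×10^19 Hz

E_1 = h²/(8mL²) = 5.388×10^-16 J and ΔE = (5² − 2²)E_1 = 1.131×10^-14 J.
f = ΔE/h = 1.131×10^-14/6.63×10^-34 = 1.71×10^19 Hz.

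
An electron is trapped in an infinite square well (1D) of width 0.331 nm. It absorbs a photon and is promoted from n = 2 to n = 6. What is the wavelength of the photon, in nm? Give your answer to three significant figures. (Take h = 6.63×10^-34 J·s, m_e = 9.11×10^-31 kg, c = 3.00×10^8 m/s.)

λ = 11.3 nm

E_1 = h²/(8m_eL²) = 5.505×10^-19 J, so ΔE = (6² − 2²)E_1 = 1.762×10^-17 J.
λ = hc/ΔE = (6.63×10^-34·3.00×10^8)/1.762×10^-17 = 1.13×10^-8 m = 11.3 nm.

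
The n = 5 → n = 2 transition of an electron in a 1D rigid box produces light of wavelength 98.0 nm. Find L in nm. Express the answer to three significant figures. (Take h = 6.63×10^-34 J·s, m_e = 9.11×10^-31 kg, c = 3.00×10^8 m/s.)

The photon carries ΔE = hc/λ = 6.63×10^-34·3.00×10^8/9.80×10^-8 m = 2.030×10^-18 J.
Since ΔE = (5² − 2²)E_1, E_1 = 9.667×10^-20 J, and L = h/√(8m_eE_1) = 7.90×10^-10 m = 0.790 nm.

L = 0.790 nm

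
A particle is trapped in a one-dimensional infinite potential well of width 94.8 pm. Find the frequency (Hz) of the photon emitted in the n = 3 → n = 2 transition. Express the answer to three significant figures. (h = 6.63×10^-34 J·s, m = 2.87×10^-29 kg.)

f = 1.61×10^15 Hz

E_1 = h²/(8mL²) = 2.130×10^-19 J and ΔE = (3² − 2²)E_1 = 1.065×10^-18 J.
f = ΔE/h = 1.065×10^-18/6.63×10^-34 = 1.61×10^15 Hz.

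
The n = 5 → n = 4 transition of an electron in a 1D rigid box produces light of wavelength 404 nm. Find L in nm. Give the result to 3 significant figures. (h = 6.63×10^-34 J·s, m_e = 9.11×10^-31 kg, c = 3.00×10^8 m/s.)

The photon carries ΔE = hc/λ = 6.63×10^-34·3.00×10^8/4.04×10^-7 m = 4.923×10^-19 J.
Since ΔE = (5² − 4²)E_1, E_1 = 5.470×10^-20 J, and L = h/√(8m_eE_1) = 1.05×10^-9 m = 1.05 nm.

L = 1.05 nm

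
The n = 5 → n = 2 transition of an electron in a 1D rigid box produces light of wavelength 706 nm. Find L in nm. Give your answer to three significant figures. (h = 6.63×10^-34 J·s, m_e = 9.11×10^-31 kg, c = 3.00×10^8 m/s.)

The photon carries ΔE = hc/λ = 6.63×10^-34·3.00×10^8/7.06×10^-7 m = 2.817×10^-19 J.
Since ΔE = (5² − 2²)E_1, E_1 = 1.341×10^-20 J, and L = h/√(8m_eE_1) = 2.12×10^-9 m = 2.12 nm.

L = 2.12 nm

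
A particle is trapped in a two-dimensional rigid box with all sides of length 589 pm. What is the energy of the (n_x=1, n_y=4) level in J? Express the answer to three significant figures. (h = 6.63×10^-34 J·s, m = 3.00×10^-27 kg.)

For a 2D rectangular well E = (h²/8m)·Σ n_i²/L_i² = (6.63×10^-34)²/(8·3.00×10^-27) · [1²/(589 pm)² + 4²/(589 pm)²].
Evaluating gives E = 8.97×10^-22 J.

E = 8.97×10^-22 J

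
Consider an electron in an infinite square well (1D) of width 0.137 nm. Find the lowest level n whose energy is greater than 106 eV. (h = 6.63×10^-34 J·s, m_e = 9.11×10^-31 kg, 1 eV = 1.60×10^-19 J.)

E_1 = h²/(8m_eL²) = 3.213×10^-18 J = 20.08 eV.
Need n² > 106/20.08 = 5.279, i.e. n > 2.298.
The smallest integer satisfying this is n = 3.

n = 3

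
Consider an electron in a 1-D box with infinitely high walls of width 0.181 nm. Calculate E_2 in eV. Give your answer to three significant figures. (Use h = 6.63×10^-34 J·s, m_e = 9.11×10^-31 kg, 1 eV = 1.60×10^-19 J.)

E_2 = 46.0 eV

For an infinite well E_n = n²h²/(8m_eL²), so E_1 = h²/(8m_eL²) = (6.63×10^-34)²/(8·9.11×10^-31·(1.81×10^-10 m)²) = 1.841×10^-18 J.
Then E_2 = 2²·E_1 = 4·1.841×10^-18 J = 7.364×10^-18 J.
Converting, E_2 = 7.364×10^-18 J / (1.60×10^-19 J/eV) = 46.0 eV.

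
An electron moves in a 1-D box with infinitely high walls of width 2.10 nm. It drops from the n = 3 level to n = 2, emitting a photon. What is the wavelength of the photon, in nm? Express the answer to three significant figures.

λ = 2.91×10^3 nm

E_1 = h²/(8m_eL²) = 1.366×10^-20 J, so ΔE = (3² − 2²)E_1 = 6.830×10^-20 J.
λ = hc/ΔE = (6.626×10^-34·2.998×10^8)/6.830×10^-20 = 2.91×10^-6 m = 2.91×10^3 nm.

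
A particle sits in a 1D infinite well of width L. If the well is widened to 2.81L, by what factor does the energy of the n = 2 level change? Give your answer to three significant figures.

0.127

E_n ∝ 1/L², so the energy scales by 1/2.81² = 0.127.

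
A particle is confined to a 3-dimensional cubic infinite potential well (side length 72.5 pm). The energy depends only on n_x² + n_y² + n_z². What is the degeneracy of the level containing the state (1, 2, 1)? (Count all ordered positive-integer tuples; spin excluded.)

The level has n_x² + n_y² + n_z² = 6. The ordered positive-integer solutions are (1, 1, 2), (1, 2, 1), (2, 1, 1).
That gives 3 states.

degeneracy = 3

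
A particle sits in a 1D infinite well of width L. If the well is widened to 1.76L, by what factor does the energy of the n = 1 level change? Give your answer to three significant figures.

0.323

E_n ∝ 1/L², so the energy scales by 1/1.76² = 0.323.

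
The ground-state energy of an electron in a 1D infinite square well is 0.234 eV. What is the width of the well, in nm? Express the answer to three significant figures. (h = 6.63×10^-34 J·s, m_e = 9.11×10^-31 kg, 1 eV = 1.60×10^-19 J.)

L = 1.27 nm

From E_n = n²h²/(8m_eL²), L = n·h/√(8m_eE_n).
E_1 = 0.234 eV = 3.744×10^-20 J, so L = 1·6.63×10^-34/√(8·9.11×10^-31·3.744×10^-20) = 1.27×10^-9 m = 1.27 nm.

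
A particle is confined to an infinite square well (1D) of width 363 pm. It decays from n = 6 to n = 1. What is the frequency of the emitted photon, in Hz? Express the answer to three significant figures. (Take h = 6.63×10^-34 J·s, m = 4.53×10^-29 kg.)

E_1 = h²/(8mL²) = 9.205×10^-21 J and ΔE = (6² − 1²)E_1 = 3.222×10^-19 J.
f = ΔE/h = 3.222×10^-19/6.63×10^-34 = 4.86×10^14 Hz.

f = 4.86×10^14 Hz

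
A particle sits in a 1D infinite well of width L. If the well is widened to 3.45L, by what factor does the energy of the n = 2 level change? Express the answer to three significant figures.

0.0840

E_n ∝ 1/L², so the energy scales by 1/3.45² = 0.0840.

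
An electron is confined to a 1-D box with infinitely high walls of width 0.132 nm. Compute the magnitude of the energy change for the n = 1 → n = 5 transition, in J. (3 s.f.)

E_1 = h²/(8m_eL²) = 3.458×10^-18 J.
|ΔE| = |1² − 5²|·E_1 = 24·3.458×10^-18 J = 8.30×10^-17 J.

|ΔE| = 8.30×10^-17 J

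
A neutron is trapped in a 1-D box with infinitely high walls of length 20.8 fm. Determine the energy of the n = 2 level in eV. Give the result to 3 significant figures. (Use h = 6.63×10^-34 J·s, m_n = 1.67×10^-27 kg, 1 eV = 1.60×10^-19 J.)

For an infinite well E_n = n²h²/(8m_nL²), so E_1 = h²/(8m_nL²) = (6.63×10^-34)²/(8·1.67×10^-27·(2.08×10^-14 m)²) = 7.605×10^-14 J.
Then E_2 = 2²·E_1 = 4·7.605×10^-14 J = 3.042×10^-13 J.
Converting, E_2 = 3.042×10^-13 J / (1.60×10^-19 J/eV) = 1.90×10^6 eV.

E_2 = 1.90×10^6 eV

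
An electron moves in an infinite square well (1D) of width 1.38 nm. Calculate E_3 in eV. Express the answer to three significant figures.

E_3 = 1.78 eV

For an infinite well E_n = n²h²/(8m_eL²), so E_1 = h²/(8m_eL²) = (6.626×10^-34)²/(8·9.109×10^-31·(1.38×10^-9 m)²) = 3.164×10^-20 J.
Then E_3 = 3²·E_1 = 9·3.164×10^-20 J = 2.848×10^-19 J.
Converting, E_3 = 2.848×10^-19 J / (1.602×10^-19 J/eV) = 1.78 eV.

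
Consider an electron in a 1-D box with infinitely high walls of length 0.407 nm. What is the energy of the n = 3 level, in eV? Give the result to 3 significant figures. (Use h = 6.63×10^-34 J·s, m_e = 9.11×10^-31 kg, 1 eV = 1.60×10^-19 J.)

E_3 = 20.5 eV

For an infinite well E_n = n²h²/(8m_eL²), so E_1 = h²/(8m_eL²) = (6.63×10^-34)²/(8·9.11×10^-31·(4.07×10^-10 m)²) = 3.641×10^-19 J.
Then E_3 = 3²·E_1 = 9·3.641×10^-19 J = 3.277×10^-18 J.
Converting, E_3 = 3.277×10^-18 J / (1.60×10^-19 J/eV) = 20.5 eV.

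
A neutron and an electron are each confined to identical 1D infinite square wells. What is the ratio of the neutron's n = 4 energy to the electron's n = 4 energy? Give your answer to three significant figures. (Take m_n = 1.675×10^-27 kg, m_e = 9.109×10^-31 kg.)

5.44×10^-4

E_n ∝ 1/m at fixed n and L, so the ratio is m_e/m_n = 9.109×10^-31/1.675×10^-27 = 5.44×10^-4.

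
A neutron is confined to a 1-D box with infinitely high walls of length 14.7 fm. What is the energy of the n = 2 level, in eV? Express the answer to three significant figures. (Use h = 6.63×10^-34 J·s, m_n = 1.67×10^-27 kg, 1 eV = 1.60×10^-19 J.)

For an infinite well E_n = n²h²/(8m_nL²), so E_1 = h²/(8m_nL²) = (6.63×10^-34)²/(8·1.67×10^-27·(1.47×10^-14 m)²) = 1.523×10^-13 J.
Then E_2 = 2²·E_1 = 4·1.523×10^-13 J = 6.092×10^-13 J.
Converting, E_2 = 6.092×10^-13 J / (1.60×10^-19 J/eV) = 3.81×10^6 eV.

E_2 = 3.81×10^6 eV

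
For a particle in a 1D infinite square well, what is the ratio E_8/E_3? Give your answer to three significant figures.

E_n ∝ n², so E_8/E_3 = 8²/3² = 64/9 = 7.11.

7.11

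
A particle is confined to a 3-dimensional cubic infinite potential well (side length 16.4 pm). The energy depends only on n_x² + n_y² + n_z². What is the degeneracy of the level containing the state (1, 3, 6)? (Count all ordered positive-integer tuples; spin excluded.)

The level has n_x² + n_y² + n_z² = 46. The ordered positive-integer solutions are (1, 3, 6), (1, 6, 3), (3, 1, 6), (3, 6, 1), (6, 1, 3), (6, 3, 1).
That gives 6 states.

degeneracy = 6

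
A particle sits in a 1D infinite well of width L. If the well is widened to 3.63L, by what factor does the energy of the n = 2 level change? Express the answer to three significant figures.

0.0759

E_n ∝ 1/L², so the energy scales by 1/3.63² = 0.0759.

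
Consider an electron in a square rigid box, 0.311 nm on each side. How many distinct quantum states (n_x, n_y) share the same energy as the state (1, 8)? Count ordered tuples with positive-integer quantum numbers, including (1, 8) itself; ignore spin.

The level has n_x² + n_y² = 65. The ordered positive-integer solutions are (1, 8), (4, 7), (7, 4), (8, 1).
That gives 4 states.

degeneracy = 4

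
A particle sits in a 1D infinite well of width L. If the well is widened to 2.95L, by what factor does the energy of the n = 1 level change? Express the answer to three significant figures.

E_n ∝ 1/L², so the energy scales by 1/2.95² = 0.115.

0.115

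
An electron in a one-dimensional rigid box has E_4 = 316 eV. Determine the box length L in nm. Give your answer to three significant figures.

L = 0.138 nm

From E_n = n²h²/(8m_eL²), L = n·h/√(8m_eE_n).
E_4 = 316 eV = 5.062×10^-17 J, so L = 4·6.626×10^-34/√(8·9.109×10^-31·5.062×10^-17) = 1.38×10^-10 m = 0.138 nm.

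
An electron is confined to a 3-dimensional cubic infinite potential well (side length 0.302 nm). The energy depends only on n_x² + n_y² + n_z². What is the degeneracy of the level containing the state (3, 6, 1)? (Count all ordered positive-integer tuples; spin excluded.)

The level has n_x² + n_y² + n_z² = 46. The ordered positive-integer solutions are (1, 3, 6), (1, 6, 3), (3, 1, 6), (3, 6, 1), (6, 1, 3), (6, 3, 1).
That gives 6 states.

degeneracy = 6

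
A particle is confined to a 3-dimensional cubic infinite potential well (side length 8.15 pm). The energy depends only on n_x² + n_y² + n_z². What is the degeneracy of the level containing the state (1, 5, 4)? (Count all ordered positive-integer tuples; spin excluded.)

degeneracy = 6

The level has n_x² + n_y² + n_z² = 42. The ordered positive-integer solutions are (1, 4, 5), (1, 5, 4), (4, 1, 5), (4, 5, 1), (5, 1, 4), (5, 4, 1).
That gives 6 states.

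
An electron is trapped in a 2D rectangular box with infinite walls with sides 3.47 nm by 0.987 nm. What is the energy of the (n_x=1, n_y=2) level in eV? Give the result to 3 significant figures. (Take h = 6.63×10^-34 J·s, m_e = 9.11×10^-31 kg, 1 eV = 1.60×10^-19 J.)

E = 1.58 eV

For a 2D rectangular well E = (h²/8m_e)·Σ n_i²/L_i² = (6.63×10^-34)²/(8·9.11×10^-31) · [1²/(3.47 nm)² + 2²/(0.987 nm)²].
Evaluating gives E = 2.527×10^-19 J = 1.58 eV.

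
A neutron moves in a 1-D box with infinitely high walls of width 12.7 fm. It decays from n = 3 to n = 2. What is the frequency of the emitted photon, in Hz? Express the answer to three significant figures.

f = 1.53×10^21 Hz

E_1 = h²/(8m_nL²) = 2.031×10^-13 J and ΔE = (3² − 2²)E_1 = 1.015×10^-12 J.
f = ΔE/h = 1.015×10^-12/6.626×10^-34 = 1.53×10^21 Hz.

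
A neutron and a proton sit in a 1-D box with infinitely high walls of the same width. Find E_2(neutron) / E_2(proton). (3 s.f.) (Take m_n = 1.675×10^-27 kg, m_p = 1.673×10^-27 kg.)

0.999

E_n ∝ 1/m at fixed n and L, so the ratio is m_p/m_n = 1.673×10^-27/1.675×10^-27 = 0.999.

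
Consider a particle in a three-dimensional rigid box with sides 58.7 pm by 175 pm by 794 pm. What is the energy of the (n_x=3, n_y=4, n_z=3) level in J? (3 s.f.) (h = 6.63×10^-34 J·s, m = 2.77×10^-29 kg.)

E = 6.25×10^-18 J

For a 3D rectangular well E = (h²/8m)·Σ n_i²/L_i² = (6.63×10^-34)²/(8·2.77×10^-29) · [3²/(58.7 pm)² + 4²/(175 pm)² + 3²/(794 pm)²].
Evaluating gives E = 6.25×10^-18 J.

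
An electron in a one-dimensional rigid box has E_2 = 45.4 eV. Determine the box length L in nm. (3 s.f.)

L = 0.182 nm

From E_n = n²h²/(8m_eL²), L = n·h/√(8m_eE_n).
E_2 = 45.4 eV = 7.273×10^-18 J, so L = 2·6.626×10^-34/√(8·9.109×10^-31·7.273×10^-18) = 1.82×10^-10 m = 0.182 nm.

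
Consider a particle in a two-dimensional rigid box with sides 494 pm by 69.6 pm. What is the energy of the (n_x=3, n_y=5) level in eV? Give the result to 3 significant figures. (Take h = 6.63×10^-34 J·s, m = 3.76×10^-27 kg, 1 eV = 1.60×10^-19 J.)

For a 2D rectangular well E = (h²/8m)·Σ n_i²/L_i² = (6.63×10^-34)²/(8·3.76×10^-27) · [3²/(494 pm)² + 5²/(69.6 pm)²].
Evaluating gives E = 7.596×10^-20 J = 0.475 eV.

E = 0.475 eV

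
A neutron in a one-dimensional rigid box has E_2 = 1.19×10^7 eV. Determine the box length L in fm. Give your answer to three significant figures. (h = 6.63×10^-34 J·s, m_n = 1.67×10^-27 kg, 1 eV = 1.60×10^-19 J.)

From E_n = n²h²/(8m_nL²), L = n·h/√(8m_nE_n).
E_2 = 1.19×10^7 eV = 1.904×10^-12 J, so L = 2·6.63×10^-34/√(8·1.67×10^-27·1.904×10^-12) = 8.31×10^-15 m = 8.31 fm.

L = 8.31 fm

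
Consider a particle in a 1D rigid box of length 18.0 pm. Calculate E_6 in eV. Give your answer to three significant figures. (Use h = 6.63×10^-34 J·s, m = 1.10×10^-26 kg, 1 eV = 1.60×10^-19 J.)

For an infinite well E_n = n²h²/(8mL²), so E_1 = h²/(8mL²) = (6.63×10^-34)²/(8·1.10×10^-26·(1.80×10^-11 m)²) = 1.542×10^-20 J.
Then E_6 = 6²·E_1 = 36·1.542×10^-20 J = 5.551×10^-19 J.
Converting, E_6 = 5.551×10^-19 J / (1.60×10^-19 J/eV) = 3.47 eV.

E_6 = 3.47 eV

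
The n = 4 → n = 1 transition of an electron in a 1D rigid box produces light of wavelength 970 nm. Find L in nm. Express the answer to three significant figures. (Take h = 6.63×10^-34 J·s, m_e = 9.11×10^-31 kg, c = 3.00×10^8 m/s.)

The photon carries ΔE = hc/λ = 6.63×10^-34·3.00×10^8/9.70×10^-7 m = 2.051×10^-19 J.
Since ΔE = (4² − 1²)E_1, E_1 = 1.367×10^-20 J, and L = h/√(8m_eE_1) = 2.10×10^-9 m = 2.10 nm.

L = 2.10 nm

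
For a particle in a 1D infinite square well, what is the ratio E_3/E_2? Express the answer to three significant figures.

2.25

E_n ∝ n², so E_3/E_2 = 3²/2² = 9/4 = 2.25.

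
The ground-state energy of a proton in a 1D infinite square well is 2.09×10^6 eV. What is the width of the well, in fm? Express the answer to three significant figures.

L = 9.90 fm

From E_n = n²h²/(8m_pL²), L = n·h/√(8m_pE_n).
E_1 = 2.09×10^6 eV = 3.348×10^-13 J, so L = 1·6.626×10^-34/√(8·1.673×10^-27·3.348×10^-13) = 9.90×10^-15 m = 9.90 fm.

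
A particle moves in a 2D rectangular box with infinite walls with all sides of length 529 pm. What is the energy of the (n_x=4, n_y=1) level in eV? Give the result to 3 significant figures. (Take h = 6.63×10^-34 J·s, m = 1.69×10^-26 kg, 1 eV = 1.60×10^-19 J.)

E = 0.00123 eV

For a 2D rectangular well E = (h²/8m)·Σ n_i²/L_i² = (6.63×10^-34)²/(8·1.69×10^-26) · [4²/(529 pm)² + 1²/(529 pm)²].
Evaluating gives E = 1.975×10^-22 J = 0.00123 eV.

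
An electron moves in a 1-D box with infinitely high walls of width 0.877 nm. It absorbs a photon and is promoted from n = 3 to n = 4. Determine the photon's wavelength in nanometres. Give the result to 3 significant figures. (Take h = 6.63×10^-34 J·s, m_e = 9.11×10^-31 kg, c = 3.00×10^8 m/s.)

λ = 362 nm

E_1 = h²/(8m_eL²) = 7.842×10^-20 J, so ΔE = (4² − 3²)E_1 = 5.489×10^-19 J.
λ = hc/ΔE = (6.63×10^-34·3.00×10^8)/5.489×10^-19 = 3.62×10^-7 m = 362 nm.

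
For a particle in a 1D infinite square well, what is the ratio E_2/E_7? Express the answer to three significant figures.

0.0816

E_n ∝ n², so E_2/E_7 = 2²/7² = 4/49 = 0.0816.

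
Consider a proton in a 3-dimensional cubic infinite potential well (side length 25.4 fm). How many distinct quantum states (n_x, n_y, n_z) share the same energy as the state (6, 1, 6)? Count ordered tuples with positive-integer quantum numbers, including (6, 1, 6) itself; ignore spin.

degeneracy = 3

The level has n_x² + n_y² + n_z² = 73. The ordered positive-integer solutions are (1, 6, 6), (6, 1, 6), (6, 6, 1).
That gives 3 states.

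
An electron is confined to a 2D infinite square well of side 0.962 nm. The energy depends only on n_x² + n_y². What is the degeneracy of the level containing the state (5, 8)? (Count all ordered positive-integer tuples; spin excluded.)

degeneracy = 2

The level has n_x² + n_y² = 89. The ordered positive-integer solutions are (5, 8), (8, 5).
That gives 2 states.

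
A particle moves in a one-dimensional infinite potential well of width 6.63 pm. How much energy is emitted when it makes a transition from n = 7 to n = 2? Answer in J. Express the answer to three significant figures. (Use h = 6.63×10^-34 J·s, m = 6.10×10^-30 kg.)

E_1 = h²/(8mL²) = 2.049×10^-16 J.
|ΔE| = |7² − 2²|·E_1 = 45·2.049×10^-16 J = 9.22×10^-15 J.

|ΔE| = 9.22×10^-15 J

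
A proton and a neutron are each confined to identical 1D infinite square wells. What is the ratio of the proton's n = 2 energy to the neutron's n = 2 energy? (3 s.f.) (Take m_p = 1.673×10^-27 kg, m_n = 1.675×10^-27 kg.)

E_n ∝ 1/m at fixed n and L, so the ratio is m_n/m_p = 1.675×10^-27/1.673×10^-27 = 1.00.

1.00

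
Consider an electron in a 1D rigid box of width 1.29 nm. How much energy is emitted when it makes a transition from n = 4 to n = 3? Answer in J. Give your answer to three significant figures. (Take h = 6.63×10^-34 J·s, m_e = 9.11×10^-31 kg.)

|ΔE| = 2.54×10^-19 J

E_1 = h²/(8m_eL²) = 3.624×10^-20 J.
|ΔE| = |4² − 3²|·E_1 = 7·3.624×10^-20 J = 2.54×10^-19 J.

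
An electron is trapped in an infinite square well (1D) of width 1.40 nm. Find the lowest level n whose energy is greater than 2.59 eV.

E_1 = h²/(8m_eL²) = 3.074×10^-20 J = 0.1919 eV.
Need n² > 2.59/0.1919 = 13.50, i.e. n > 3.674.
The smallest integer satisfying this is n = 4.

n = 4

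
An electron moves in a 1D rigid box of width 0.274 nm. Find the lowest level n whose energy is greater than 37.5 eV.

E_1 = h²/(8m_eL²) = 8.025×10^-19 J = 5.009 eV.
Need n² > 37.5/5.009 = 7.487, i.e. n > 2.736.
The smallest integer satisfying this is n = 3.

n = 3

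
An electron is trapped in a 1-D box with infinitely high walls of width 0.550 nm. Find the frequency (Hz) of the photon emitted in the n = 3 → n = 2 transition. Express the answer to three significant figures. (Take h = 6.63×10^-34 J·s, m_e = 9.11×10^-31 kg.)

f = 1.50×10^15 Hz

E_1 = h²/(8m_eL²) = 1.994×10^-19 J and ΔE = (3² − 2²)E_1 = 9.970×10^-19 J.
f = ΔE/h = 9.970×10^-19/6.63×10^-34 = 1.50×10^15 Hz.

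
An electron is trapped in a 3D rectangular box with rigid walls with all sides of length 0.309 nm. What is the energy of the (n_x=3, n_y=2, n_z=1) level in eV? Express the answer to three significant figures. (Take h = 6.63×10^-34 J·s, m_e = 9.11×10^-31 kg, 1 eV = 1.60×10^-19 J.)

E = 55.3 eV

For a 3D rectangular well E = (h²/8m_e)·Σ n_i²/L_i² = (6.63×10^-34)²/(8·9.11×10^-31) · [3²/(0.309 nm)² + 2²/(0.309 nm)² + 1²/(0.309 nm)²].
Evaluating gives E = 8.844×10^-18 J = 55.3 eV.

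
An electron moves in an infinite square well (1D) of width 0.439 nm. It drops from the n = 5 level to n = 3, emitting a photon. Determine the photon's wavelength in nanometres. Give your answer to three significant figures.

E_1 = h²/(8m_eL²) = 3.126×10^-19 J, so ΔE = (5² − 3²)E_1 = 5.002×10^-18 J.
λ = hc/ΔE = (6.626×10^-34·2.998×10^8)/5.002×10^-18 = 3.97×10^-8 m = 39.7 nm.

λ = 39.7 nm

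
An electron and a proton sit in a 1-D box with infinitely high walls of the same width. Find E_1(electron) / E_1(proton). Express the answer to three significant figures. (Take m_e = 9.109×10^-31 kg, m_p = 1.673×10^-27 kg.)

1.84×10^3

E_n ∝ 1/m at fixed n and L, so the ratio is m_p/m_e = 1.673×10^-27/9.109×10^-31 = 1.84×10^3.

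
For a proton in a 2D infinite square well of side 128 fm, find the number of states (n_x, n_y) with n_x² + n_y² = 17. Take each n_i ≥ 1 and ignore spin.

The level has n_x² + n_y² = 17. The ordered positive-integer solutions are (1, 4), (4, 1).
That gives 2 states.

degeneracy = 2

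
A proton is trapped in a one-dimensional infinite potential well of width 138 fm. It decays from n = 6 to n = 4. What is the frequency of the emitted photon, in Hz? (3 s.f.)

E_1 = h²/(8m_pL²) = 1.722×10^-15 J and ΔE = (6² − 4²)E_1 = 3.444×10^-14 J.
f = ΔE/h = 3.444×10^-14/6.626×10^-34 = 5.20×10^19 Hz.

f = 5.20×10^19 Hz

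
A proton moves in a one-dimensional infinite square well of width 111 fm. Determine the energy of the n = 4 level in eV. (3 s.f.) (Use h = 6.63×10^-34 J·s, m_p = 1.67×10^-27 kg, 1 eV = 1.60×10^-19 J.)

E_4 = 2.67×10^5 eV

For an infinite well E_n = n²h²/(8m_pL²), so E_1 = h²/(8m_pL²) = (6.63×10^-34)²/(8·1.67×10^-27·(1.11×10^-13 m)²) = 2.670×10^-15 J.
Then E_4 = 4²·E_1 = 16·2.670×10^-15 J = 4.272×10^-14 J.
Converting, E_4 = 4.272×10^-14 J / (1.60×10^-19 J/eV) = 2.67×10^5 eV.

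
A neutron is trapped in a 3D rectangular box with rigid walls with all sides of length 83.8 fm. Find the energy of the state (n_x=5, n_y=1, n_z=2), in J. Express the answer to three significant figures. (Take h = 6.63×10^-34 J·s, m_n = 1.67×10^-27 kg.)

E = 1.41×10^-13 J

For a 3D rectangular well E = (h²/8m_n)·Σ n_i²/L_i² = (6.63×10^-34)²/(8·1.67×10^-27) · [5²/(83.8 fm)² + 1²/(83.8 fm)² + 2²/(83.8 fm)²].
Evaluating gives E = 1.41×10^-13 J.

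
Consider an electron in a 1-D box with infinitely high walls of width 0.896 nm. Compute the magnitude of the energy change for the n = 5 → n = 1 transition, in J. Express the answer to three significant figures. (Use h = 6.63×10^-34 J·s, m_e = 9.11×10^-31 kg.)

E_1 = h²/(8m_eL²) = 7.513×10^-20 J.
|ΔE| = |5² − 1²|·E_1 = 24·7.513×10^-20 J = 1.80×10^-18 J.

|ΔE| = 1.80×10^-18 J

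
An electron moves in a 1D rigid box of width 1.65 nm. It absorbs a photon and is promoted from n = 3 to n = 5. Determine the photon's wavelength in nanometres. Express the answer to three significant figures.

λ = 561 nm

E_1 = h²/(8m_eL²) = 2.213×10^-20 J, so ΔE = (5² − 3²)E_1 = 3.541×10^-19 J.
λ = hc/ΔE = (6.626×10^-34·2.998×10^8)/3.541×10^-19 = 5.61×10^-7 m = 561 nm.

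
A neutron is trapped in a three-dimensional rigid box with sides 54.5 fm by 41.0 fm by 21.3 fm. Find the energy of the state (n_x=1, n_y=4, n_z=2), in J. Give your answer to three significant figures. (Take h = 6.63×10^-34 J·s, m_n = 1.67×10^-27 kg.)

E = 6.14×10^-13 J

For a 3D rectangular well E = (h²/8m_n)·Σ n_i²/L_i² = (6.63×10^-34)²/(8·1.67×10^-27) · [1²/(54.5 fm)² + 4²/(41.0 fm)² + 2²/(21.3 fm)²].
Evaluating gives E = 6.14×10^-13 J.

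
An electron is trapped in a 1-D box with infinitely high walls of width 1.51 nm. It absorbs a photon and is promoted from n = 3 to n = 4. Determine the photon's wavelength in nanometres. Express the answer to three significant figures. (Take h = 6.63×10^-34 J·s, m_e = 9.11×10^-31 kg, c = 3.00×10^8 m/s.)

E_1 = h²/(8m_eL²) = 2.645×10^-20 J, so ΔE = (4² − 3²)E_1 = 1.851×10^-19 J.
λ = hc/ΔE = (6.63×10^-34·3.00×10^8)/1.851×10^-19 = 1.07×10^-6 m = 1.07×10^3 nm.

λ = 1.07×10^3 nm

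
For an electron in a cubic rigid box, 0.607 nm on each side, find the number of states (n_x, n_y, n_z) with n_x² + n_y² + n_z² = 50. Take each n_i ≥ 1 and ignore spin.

degeneracy = 6

The level has n_x² + n_y² + n_z² = 50. The ordered positive-integer solutions are (3, 4, 5), (3, 5, 4), (4, 3, 5), (4, 5, 3), (5, 3, 4), (5, 4, 3).
That gives 6 states.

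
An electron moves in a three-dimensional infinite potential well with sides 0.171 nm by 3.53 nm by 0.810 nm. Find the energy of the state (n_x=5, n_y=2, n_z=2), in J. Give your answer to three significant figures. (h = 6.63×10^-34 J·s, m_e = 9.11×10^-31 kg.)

For a 3D rectangular well E = (h²/8m_e)·Σ n_i²/L_i² = (6.63×10^-34)²/(8·9.11×10^-31) · [5²/(0.171 nm)² + 2²/(3.53 nm)² + 2²/(0.810 nm)²].
Evaluating gives E = 5.20×10^-17 J.

E = 5.20×10^-17 J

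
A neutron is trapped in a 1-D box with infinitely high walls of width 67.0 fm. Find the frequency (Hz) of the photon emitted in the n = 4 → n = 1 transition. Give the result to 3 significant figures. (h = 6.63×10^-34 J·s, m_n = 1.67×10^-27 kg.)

f = 1.66×10^20 Hz

E_1 = h²/(8m_nL²) = 7.329×10^-15 J and ΔE = (4² − 1²)E_1 = 1.099×10^-13 J.
f = ΔE/h = 1.099×10^-13/6.63×10^-34 = 1.66×10^20 Hz.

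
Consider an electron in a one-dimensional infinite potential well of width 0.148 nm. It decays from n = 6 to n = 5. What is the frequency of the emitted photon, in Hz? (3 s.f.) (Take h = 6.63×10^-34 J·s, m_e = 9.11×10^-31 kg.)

f = 4.57×10^16 Hz

E_1 = h²/(8m_eL²) = 2.754×10^-18 J and ΔE = (6² − 5²)E_1 = 3.029×10^-17 J.
f = ΔE/h = 3.029×10^-17/6.63×10^-34 = 4.57×10^16 Hz.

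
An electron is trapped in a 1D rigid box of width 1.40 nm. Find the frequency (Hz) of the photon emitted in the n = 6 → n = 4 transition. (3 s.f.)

E_1 = h²/(8m_eL²) = 3.074×10^-20 J and ΔE = (6² − 4²)E_1 = 6.148×10^-19 J.
f = ΔE/h = 6.148×10^-19/6.626×10^-34 = 9.28×10^14 Hz.

f = 9.28×10^14 Hz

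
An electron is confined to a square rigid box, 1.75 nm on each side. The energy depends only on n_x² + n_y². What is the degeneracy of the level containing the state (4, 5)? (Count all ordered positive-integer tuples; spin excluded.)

The level has n_x² + n_y² = 41. The ordered positive-integer solutions are (4, 5), (5, 4).
That gives 2 states.

degeneracy = 2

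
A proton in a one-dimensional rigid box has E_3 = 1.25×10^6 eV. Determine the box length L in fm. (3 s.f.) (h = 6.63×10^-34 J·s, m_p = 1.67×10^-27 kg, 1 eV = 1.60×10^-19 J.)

L = 38.5 fm

From E_n = n²h²/(8m_pL²), L = n·h/√(8m_pE_n).
E_3 = 1.25×10^6 eV = 2.000×10^-13 J, so L = 3·6.63×10^-34/√(8·1.67×10^-27·2.000×10^-13) = 3.85×10^-14 m = 38.5 fm.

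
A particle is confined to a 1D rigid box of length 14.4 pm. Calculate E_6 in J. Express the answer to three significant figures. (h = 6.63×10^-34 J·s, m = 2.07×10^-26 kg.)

For an infinite well E_n = n²h²/(8mL²), so E_1 = h²/(8mL²) = (6.63×10^-34)²/(8·2.07×10^-26·(1.44×10^-11 m)²) = 1.280×10^-20 J.
Then E_6 = 6²·E_1 = 36·1.280×10^-20 J = 4.61×10^-19 J.

E_6 = 4.61×10^-19 J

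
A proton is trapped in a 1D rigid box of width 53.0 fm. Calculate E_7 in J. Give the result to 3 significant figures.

For an infinite well E_n = n²h²/(8m_pL²), so E_1 = h²/(8m_pL²) = (6.626×10^-34)²/(8·1.673×10^-27·(5.30×10^-14 m)²) = 1.168×10^-14 J.
Then E_7 = 7²·E_1 = 49·1.168×10^-14 J = 5.72×10^-13 J.

E_7 = 5.72×10^-13 J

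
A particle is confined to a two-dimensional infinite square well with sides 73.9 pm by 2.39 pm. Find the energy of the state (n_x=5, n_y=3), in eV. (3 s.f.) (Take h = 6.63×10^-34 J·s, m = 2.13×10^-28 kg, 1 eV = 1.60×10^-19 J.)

E = 2.55×10^3 eV

For a 2D rectangular well E = (h²/8m)·Σ n_i²/L_i² = (6.63×10^-34)²/(8·2.13×10^-28) · [5²/(73.9 pm)² + 3²/(2.39 pm)²].
Evaluating gives E = 4.076×10^-16 J = 2.55×10^3 eV.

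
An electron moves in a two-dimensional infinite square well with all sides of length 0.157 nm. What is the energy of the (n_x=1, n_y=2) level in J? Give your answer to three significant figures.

For a 2D rectangular well E = (h²/8m_e)·Σ n_i²/L_i² = (6.626×10^-34)²/(8·9.109×10^-31) · [1²/(0.157 nm)² + 2²/(0.157 nm)²].
Evaluating gives E = 1.22×10^-17 J.

E = 1.22×10^-17 J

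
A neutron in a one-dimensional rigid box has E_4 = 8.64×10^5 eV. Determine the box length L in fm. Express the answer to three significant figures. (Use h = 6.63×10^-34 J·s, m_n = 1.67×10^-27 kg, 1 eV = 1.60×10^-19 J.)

From E_n = n²h²/(8m_nL²), L = n·h/√(8m_nE_n).
E_4 = 8.64×10^5 eV = 1.382×10^-13 J, so L = 4·6.63×10^-34/√(8·1.67×10^-27·1.382×10^-13) = 6.17×10^-14 m = 61.7 fm.

L = 61.7 fm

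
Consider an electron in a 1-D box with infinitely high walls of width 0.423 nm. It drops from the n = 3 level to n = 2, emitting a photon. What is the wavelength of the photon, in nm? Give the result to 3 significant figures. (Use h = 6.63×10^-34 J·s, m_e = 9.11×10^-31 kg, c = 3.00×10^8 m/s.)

E_1 = h²/(8m_eL²) = 3.371×10^-19 J, so ΔE = (3² − 2²)E_1 = 1.686×10^-18 J.
λ = hc/ΔE = (6.63×10^-34·3.00×10^8)/1.686×10^-18 = 1.18×10^-7 m = 118 nm.

λ = 118 nm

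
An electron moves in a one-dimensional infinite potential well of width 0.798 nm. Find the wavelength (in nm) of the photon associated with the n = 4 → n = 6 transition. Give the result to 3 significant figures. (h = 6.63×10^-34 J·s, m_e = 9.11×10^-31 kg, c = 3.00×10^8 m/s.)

E_1 = h²/(8m_eL²) = 9.471×10^-20 J, so ΔE = (6² − 4²)E_1 = 1.894×10^-18 J.
λ = hc/ΔE = (6.63×10^-34·3.00×10^8)/1.894×10^-18 = 1.05×10^-7 m = 105 nm.

λ = 105 nm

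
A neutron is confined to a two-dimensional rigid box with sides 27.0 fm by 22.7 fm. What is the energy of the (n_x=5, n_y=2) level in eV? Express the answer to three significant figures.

For a 2D rectangular well E = (h²/8m_n)·Σ n_i²/L_i² = (6.626×10^-34)²/(8·1.675×10^-27) · [5²/(27.0 fm)² + 2²/(22.7 fm)²].
Evaluating gives E = 1.378×10^-12 J = 8.60×10^6 eV.

E = 8.60×10^6 eV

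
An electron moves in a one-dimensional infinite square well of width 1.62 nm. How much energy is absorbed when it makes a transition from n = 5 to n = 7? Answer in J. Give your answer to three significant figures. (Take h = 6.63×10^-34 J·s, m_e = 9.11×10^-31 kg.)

E_1 = h²/(8m_eL²) = 2.298×10^-20 J.
|ΔE| = |5² − 7²|·E_1 = 24·2.298×10^-20 J = 5.52×10^-19 J.

|ΔE| = 5.52×10^-19 J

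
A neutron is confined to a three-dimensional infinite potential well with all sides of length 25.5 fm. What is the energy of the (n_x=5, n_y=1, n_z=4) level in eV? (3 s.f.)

For a 3D rectangular well E = (h²/8m_n)·Σ n_i²/L_i² = (6.626×10^-34)²/(8·1.675×10^-27) · [5²/(25.5 fm)² + 1²/(25.5 fm)² + 4²/(25.5 fm)²].
Evaluating gives E = 2.116×10^-12 J = 1.32×10^7 eV.

E = 1.32×10^7 eV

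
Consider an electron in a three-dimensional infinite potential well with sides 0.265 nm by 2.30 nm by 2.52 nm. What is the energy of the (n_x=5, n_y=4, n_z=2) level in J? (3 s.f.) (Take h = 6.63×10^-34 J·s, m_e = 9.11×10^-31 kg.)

E = 2.17×10^-17 J

For a 3D rectangular well E = (h²/8m_e)·Σ n_i²/L_i² = (6.63×10^-34)²/(8·9.11×10^-31) · [5²/(0.265 nm)² + 4²/(2.30 nm)² + 2²/(2.52 nm)²].
Evaluating gives E = 2.17×10^-17 J.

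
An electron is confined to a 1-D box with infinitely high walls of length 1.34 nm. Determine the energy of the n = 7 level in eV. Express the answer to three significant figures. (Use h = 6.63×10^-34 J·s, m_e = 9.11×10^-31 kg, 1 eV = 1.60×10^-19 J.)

For an infinite well E_n = n²h²/(8m_eL²), so E_1 = h²/(8m_eL²) = (6.63×10^-34)²/(8·9.11×10^-31·(1.34×10^-9 m)²) = 3.359×10^-20 J.
Then E_7 = 7²·E_1 = 49·3.359×10^-20 J = 1.646×10^-18 J.
Converting, E_7 = 1.646×10^-18 J / (1.60×10^-19 J/eV) = 10.3 eV.

E_7 = 10.3 eV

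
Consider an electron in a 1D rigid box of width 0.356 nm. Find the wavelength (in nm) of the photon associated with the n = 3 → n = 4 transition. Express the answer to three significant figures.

E_1 = h²/(8m_eL²) = 4.754×10^-19 J, so ΔE = (4² − 3²)E_1 = 3.328×10^-18 J.
λ = hc/ΔE = (6.626×10^-34·2.998×10^8)/3.328×10^-18 = 5.97×10^-8 m = 59.7 nm.

λ = 59.7 nm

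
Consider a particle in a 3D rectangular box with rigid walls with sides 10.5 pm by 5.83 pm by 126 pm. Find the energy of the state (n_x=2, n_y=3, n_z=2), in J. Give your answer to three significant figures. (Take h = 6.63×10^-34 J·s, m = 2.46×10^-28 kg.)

For a 3D rectangular well E = (h²/8m)·Σ n_i²/L_i² = (6.63×10^-34)²/(8·2.46×10^-28) · [2²/(10.5 pm)² + 3²/(5.83 pm)² + 2²/(126 pm)²].
Evaluating gives E = 6.73×10^-17 J.

E = 6.73×10^-17 J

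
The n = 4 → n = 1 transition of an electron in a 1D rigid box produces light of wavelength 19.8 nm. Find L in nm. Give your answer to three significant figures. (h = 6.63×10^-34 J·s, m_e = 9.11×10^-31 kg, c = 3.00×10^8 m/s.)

L = 0.300 nm

The photon carries ΔE = hc/λ = 6.63×10^-34·3.00×10^8/1.98×10^-8 m = 1.005×10^-17 J.
Since ΔE = (4² − 1²)E_1, E_1 = 6.700×10^-19 J, and L = h/√(8m_eE_1) = 3.00×10^-10 m = 0.300 nm.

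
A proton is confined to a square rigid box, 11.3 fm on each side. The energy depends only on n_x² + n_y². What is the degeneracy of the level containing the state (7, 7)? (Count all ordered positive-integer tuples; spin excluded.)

degeneracy = 1

The level has n_x² + n_y² = 98. The ordered positive-integer solutions are (7, 7).
That gives 1 state.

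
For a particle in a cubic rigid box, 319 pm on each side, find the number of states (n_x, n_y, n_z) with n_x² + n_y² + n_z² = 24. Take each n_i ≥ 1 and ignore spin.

degeneracy = 3

The level has n_x² + n_y² + n_z² = 24. The ordered positive-integer solutions are (2, 2, 4), (2, 4, 2), (4, 2, 2).
That gives 3 states.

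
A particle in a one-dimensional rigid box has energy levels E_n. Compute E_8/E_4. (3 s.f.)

E_n ∝ n², so E_8/E_4 = 8²/4² = 64/16 = 4.00.

4.00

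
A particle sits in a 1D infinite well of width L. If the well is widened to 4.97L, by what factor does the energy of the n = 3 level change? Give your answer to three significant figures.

E_n ∝ 1/L², so the energy scales by 1/4.97² = 0.0405.

0.0405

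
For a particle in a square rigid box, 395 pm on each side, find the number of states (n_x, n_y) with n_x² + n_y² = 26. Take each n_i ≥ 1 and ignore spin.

degeneracy = 2

The level has n_x² + n_y² = 26. The ordered positive-integer solutions are (1, 5), (5, 1).
That gives 2 states.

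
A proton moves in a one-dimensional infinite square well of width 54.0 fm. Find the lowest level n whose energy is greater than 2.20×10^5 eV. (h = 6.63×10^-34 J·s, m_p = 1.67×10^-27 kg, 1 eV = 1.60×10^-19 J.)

n = 2

E_1 = h²/(8m_pL²) = 1.128×10^-14 J = 7.050×10^4 eV.
Need n² > 2.20×10^5/7.050×10^4 = 3.121, i.e. n > 1.767.
The smallest integer satisfying this is n = 2.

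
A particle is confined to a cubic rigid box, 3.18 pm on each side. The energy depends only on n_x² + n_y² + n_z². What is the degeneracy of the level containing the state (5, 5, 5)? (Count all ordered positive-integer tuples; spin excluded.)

The level has n_x² + n_y² + n_z² = 75. The ordered positive-integer solutions are (1, 5, 7), (1, 7, 5), (5, 1, 7), (5, 5, 5), (5, 7, 1), (7, 1, 5), (7, 5, 1).
That gives 7 states.

degeneracy = 7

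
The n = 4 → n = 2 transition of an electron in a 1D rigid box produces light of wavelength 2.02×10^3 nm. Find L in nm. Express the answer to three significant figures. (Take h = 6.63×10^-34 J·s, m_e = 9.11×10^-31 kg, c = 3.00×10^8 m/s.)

The photon carries ΔE = hc/λ = 6.63×10^-34·3.00×10^8/2.02×10^-6 m = 9.847×10^-20 J.
Since ΔE = (4² − 2²)E_1, E_1 = 8.206×10^-21 J, and L = h/√(8m_eE_1) = 2.71×10^-9 m = 2.71 nm.

L = 2.71 nm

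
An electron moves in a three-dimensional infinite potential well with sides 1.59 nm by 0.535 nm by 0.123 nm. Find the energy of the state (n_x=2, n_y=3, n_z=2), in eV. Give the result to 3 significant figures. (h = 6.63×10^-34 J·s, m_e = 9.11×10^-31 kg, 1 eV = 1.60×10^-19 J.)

For a 3D rectangular well E = (h²/8m_e)·Σ n_i²/L_i² = (6.63×10^-34)²/(8·9.11×10^-31) · [2²/(1.59 nm)² + 3²/(0.535 nm)² + 2²/(0.123 nm)²].
Evaluating gives E = 1.794×10^-17 J = 112 eV.

E = 112 eV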